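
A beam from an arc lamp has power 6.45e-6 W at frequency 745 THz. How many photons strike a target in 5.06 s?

6.61e13 photons

Total energy: E_total = P·t = 6.45e-6 × 5.06 = 3.264e-5 J.
Per-photon energy: E = 4.936e-19 J.
N = E_total / E_photon = 6.61e13.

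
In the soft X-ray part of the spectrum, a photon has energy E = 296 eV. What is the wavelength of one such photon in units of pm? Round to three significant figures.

4190 pm

First convert: E = 296 eV = 4.7424 × 10^-17 J.
For a photon λ = hc/E, so λ = 4.189 × 10^-9 m.
Converting to pm: λ = 4189 pm ≈ 4190 pm.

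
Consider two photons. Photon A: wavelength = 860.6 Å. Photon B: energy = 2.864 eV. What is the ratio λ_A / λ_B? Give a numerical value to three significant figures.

λ_A = 8.606 × 10^-8 m (from wavelength = 860.6 Å, via λ given directly).
λ_B = 4.329 × 10^-7 m (from energy = 2.864 eV, via λ = hc/E).
Ratio = 8.606 × 10^-8 / 4.329 × 10^-7 = 0.199.

0.199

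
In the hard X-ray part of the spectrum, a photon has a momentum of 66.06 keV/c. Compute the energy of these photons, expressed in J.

1.06 × 10^-14 J

First convert: p = 66.06 keV/c = 3.5304 × 10^-23 kg·m/s.
The photon relation is E = pc, giving E = 1.058 × 10^-14 J.
So E ≈ 1.06 × 10^-14 J.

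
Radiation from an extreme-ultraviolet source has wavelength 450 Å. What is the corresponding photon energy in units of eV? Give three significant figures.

27.6 eV

Convert to SI: λ = 450 Å = 4.5 × 10^-8 m.
Since E = hc/λ for a photon, E = 4.414 × 10^-18 J.
Converting to eV: E = 27.55 eV ≈ 27.6 eV.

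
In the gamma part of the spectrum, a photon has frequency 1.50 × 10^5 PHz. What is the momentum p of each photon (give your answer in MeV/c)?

First convert: f = 1.50 × 10^5 PHz = 1.50 × 10^20 Hz.
For a photon p = hf/c, so p = 3.315 × 10^-22 kg·m/s.
Converting to MeV/c: p = 0.6204 MeV/c ≈ 0.620 MeV/c.

0.620 MeV/c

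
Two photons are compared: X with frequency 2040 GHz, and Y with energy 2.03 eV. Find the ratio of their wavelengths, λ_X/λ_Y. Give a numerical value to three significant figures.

λ_X = 1.470e-4 m (from frequency = 2040 GHz, via λ = c/f).
λ_Y = 6.108e-7 m (from energy = 2.03 eV, via λ = hc/E).
Ratio = 1.470e-4 / 6.108e-7 = 241.

241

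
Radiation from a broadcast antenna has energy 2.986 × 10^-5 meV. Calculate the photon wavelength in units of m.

41.5 m

Take h = 6.62607015 × 10^-34 J·s, c = 2.99792458 × 10^8 m/s, 1 eV = 1.602176634 × 10^-19 J.
Convert to SI: E = 2.986 × 10^-5 meV = 4.7841 × 10^-27 J.
Apply λ = hc/E: λ = 41.52 m.
So λ ≈ 41.5 m.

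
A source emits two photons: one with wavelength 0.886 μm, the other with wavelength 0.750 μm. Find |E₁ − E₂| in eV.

0.254 eV

Using E = hc/λ: E₁ = 2.242·10^-19 J, E₂ = 2.649·10^-19 J.
|ΔE| = |2.242·10^-19 − 2.649·10^-19| = 4.07·10^-20 J = 0.254 eV.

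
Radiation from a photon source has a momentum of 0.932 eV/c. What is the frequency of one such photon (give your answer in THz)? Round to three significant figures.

225 THz

Take h = 6.62607015 × 10^-34 J·s, c = 2.99792458 × 10^8 m/s, 1 eV = 1.602176634 × 10^-19 J.
First convert: p = 0.932 eV/c = 4.9809 × 10^-28 kg·m/s.
Apply f = pc/h: f = 2.254 × 10^14 Hz.
Converting to THz: f = 225.4 THz ≈ 225 THz.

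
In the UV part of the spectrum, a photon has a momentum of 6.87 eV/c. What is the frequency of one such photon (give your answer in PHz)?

1.66 PHz

In SI units: p = 6.87 eV/c = 3.6715·10^-27 kg·m/s.
Since f = pc/h for a photon, f = 1.661·10^15 Hz.
Converting to PHz: f = 1.661 PHz ≈ 1.66 PHz.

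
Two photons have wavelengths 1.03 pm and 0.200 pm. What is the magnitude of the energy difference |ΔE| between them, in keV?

5000 keV

Using E = hc/λ: E₁ = 1.929 × 10^-13 J, E₂ = 9.932 × 10^-13 J.
|ΔE| = |1.929 × 10^-13 − 9.932 × 10^-13| = 8.00 × 10^-13 J = 5000 keV.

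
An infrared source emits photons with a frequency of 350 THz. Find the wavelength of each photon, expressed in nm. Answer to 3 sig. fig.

857 nm

In SI units: f = 350 THz = 3.5 × 10^14 Hz.
The photon relation is λ = c/f, giving λ = 8.565 × 10^-7 m.
Converting to nm: λ = 856.5 nm ≈ 857 nm.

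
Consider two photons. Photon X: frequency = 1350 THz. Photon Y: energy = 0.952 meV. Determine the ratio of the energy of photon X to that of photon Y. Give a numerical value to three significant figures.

E_X = 8.945e-19 J (from frequency = 1350 THz, via E = hf).
E_Y = 1.525e-22 J (from energy = 0.952 meV, via E given directly).
Ratio = 8.945e-19 / 1.525e-22 = 5860.

5860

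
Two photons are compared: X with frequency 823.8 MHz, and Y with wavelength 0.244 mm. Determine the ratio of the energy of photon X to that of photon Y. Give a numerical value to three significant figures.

E_X = 5.459e-25 J (from frequency = 823.8 MHz, via E = hf).
E_Y = 8.141e-22 J (from wavelength = 0.244 mm, via E = hc/λ).
Ratio = 5.459e-25 / 8.141e-22 = 6.70e-4.

6.70e-4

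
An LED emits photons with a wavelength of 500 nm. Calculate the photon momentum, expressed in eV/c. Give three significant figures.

2.48 eV/c

Use h = 6.62607015e-34 J·s, c = 2.99792458e8 m/s, 1 eV = 1.602176634e-19 J.
First convert: λ = 500 nm = 5.0e-7 m.
For a photon p = h/λ, so p = 1.325e-27 kg·m/s.
Converting to eV/c: p = 2.480 eV/c ≈ 2.48 eV/c.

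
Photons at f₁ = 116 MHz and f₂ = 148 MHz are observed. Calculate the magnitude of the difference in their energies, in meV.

1.32·10^-4 meV

Using E = hf: E₁ = 7.686·10^-26 J, E₂ = 9.807·10^-26 J.
|ΔE| = |7.686·10^-26 − 9.807·10^-26| = 2.12·10^-26 J = 1.32·10^-4 meV.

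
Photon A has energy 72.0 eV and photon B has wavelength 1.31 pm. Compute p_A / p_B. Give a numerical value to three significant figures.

p_A = 3.848 × 10^-26 kg·m/s (from energy = 72.0 eV, via p = E/c).
p_B = 5.058 × 10^-22 kg·m/s (from wavelength = 1.31 pm, via p = h/λ).
Ratio = 3.848 × 10^-26 / 5.058 × 10^-22 = 7.61 × 10^-5.

7.61 × 10^-5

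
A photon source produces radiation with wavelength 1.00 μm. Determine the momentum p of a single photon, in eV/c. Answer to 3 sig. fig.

1.24 eV/c

Take h = 6.62607015 × 10^-34 J·s, c = 2.99792458 × 10^8 m/s, 1 eV = 1.602176634 × 10^-19 J.
First convert: λ = 1.00 μm = 1.00 × 10^-6 m.
For a photon p = h/λ, so p = 6.626 × 10^-28 kg·m/s.
Converting to eV/c: p = 1.240 eV/c ≈ 1.24 eV/c.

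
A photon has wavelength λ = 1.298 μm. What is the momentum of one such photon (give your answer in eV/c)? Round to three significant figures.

Take h = 6.62607015e-34 J·s, c = 2.99792458e8 m/s, 1 eV = 1.602176634e-19 J.
Convert to SI: λ = 1.298 μm = 1.298e-6 m.
For a photon p = h/λ, so p = 5.105e-28 kg·m/s.
Converting to eV/c: p = 0.9552 eV/c ≈ 0.955 eV/c.

0.955 eV/c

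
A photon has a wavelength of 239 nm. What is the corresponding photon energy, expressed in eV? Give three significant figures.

5.19 eV

In SI units: λ = 239 nm = 2.39·10^-7 m.
For a photon E = hc/λ, so E = 8.311·10^-19 J.
Converting to eV: E = 5.188 eV ≈ 5.19 eV.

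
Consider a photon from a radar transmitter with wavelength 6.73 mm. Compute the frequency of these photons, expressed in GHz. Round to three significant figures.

44.5 GHz

Use c = 2.99792458 × 10^8 m/s.
First convert: λ = 6.73 mm = 0.00673 m.
For a photon f = c/λ, so f = 4.455 × 10^10 Hz.
Converting to GHz: f = 44.55 GHz ≈ 44.5 GHz.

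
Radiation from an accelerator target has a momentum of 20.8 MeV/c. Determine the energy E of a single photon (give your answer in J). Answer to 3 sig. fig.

Take c = 2.99792458e8 m/s, 1 eV = 1.602176634e-19 J.
First convert: p = 20.8 MeV/c = 1.1116e-20 kg·m/s.
Apply E = pc: E = 3.333e-12 J.
So E ≈ 3.33e-12 J.

3.33e-12 J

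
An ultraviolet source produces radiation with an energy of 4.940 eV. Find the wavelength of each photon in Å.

In SI units: E = 4.940 eV = 7.9148 × 10^-19 J.
The photon relation is λ = hc/E, giving λ = 2.510 × 10^-7 m.
Converting to Å: λ = 2510 Å ≈ 2510 Å.

2510 Å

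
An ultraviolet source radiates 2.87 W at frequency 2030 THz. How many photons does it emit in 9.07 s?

Total energy: E_total = P·t = 2.87 × 9.07 = 26.03 J.
Per-photon energy: E = 1.345 × 10^-18 J.
N = E_total / E_photon = 1.94 × 10^19.

1.94 × 10^19 photons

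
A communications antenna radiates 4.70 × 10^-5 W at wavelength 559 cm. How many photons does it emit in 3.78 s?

Total energy: E_total = P·t = 4.70 × 10^-5 × 3.78 = 1.777 × 10^-4 J.
Per-photon energy: E = 3.554 × 10^-26 J.
N = E_total / E_photon = 5.00 × 10^21.

5.00 × 10^21 photons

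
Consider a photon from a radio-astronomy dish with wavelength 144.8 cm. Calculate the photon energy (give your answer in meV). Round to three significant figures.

(h = 6.62607015 × 10^-34 J·s, c = 2.99792458 × 10^8 m/s, 1 eV = 1.602176634 × 10^-19 J.)
Convert to SI: λ = 144.8 cm = 1.448 m.
For a photon E = hc/λ, so E = 1.372 × 10^-25 J.
Converting to meV: E = 8.562 × 10^-4 meV ≈ 8.56 × 10^-4 meV.

8.56 × 10^-4 meV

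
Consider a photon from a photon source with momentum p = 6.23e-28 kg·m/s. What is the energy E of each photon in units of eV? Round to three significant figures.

(c = 2.99792458e8 m/s, 1 eV = 1.602176634e-19 J.)
The photon relation is E = pc, giving E = 1.868e-19 J.
Converting to eV: E = 1.166 eV ≈ 1.17 eV.

1.17 eV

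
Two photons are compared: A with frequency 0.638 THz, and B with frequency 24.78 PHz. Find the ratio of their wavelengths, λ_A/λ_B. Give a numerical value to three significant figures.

3.88e4

λ_A = 4.699e-4 m (from frequency = 0.638 THz, via λ = c/f).
λ_B = 1.210e-8 m (from frequency = 24.78 PHz, via λ = c/f).
Ratio = 4.699e-4 / 1.210e-8 = 3.88e4.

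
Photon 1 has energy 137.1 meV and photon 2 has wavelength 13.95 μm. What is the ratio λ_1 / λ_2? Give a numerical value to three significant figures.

0.648

λ_1 = 9.043e-6 m (from energy = 137.1 meV, via λ = hc/E).
λ_2 = 1.395e-5 m (from wavelength = 13.95 μm, via λ given directly).
Ratio = 9.043e-6 / 1.395e-5 = 0.648.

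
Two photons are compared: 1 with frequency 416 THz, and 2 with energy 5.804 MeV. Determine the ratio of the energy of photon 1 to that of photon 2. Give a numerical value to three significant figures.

E_1 = 2.756e-19 J (from frequency = 416 THz, via E = hf).
E_2 = 9.299e-13 J (from energy = 5.804 MeV, via E given directly).
Ratio = 2.756e-19 / 9.299e-13 = 2.96e-7.

2.96e-7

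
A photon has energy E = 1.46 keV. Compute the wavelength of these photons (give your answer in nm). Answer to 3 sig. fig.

Take h = 6.62607015e-34 J·s, c = 2.99792458e8 m/s, 1 eV = 1.602176634e-19 J.
First convert: E = 1.46 keV = 2.3392e-16 J.
Since λ = hc/E for a photon, λ = 8.492e-10 m.
Converting to nm: λ = 0.8492 nm ≈ 0.849 nm.

0.849 nm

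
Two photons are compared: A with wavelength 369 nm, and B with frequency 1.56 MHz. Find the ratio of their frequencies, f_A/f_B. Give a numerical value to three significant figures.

5.21e8

f_A = 8.124e14 Hz (from wavelength = 369 nm, via f = c/λ).
f_B = 1.560e6 Hz (from frequency = 1.56 MHz, via f given directly).
Ratio = 8.124e14 / 1.560e6 = 5.21e8.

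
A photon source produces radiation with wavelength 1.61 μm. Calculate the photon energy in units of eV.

(h = 6.62607015 × 10^-34 J·s, c = 2.99792458 × 10^8 m/s, 1 eV = 1.602176634 × 10^-19 J.)
First convert: λ = 1.61 μm = 1.61 × 10^-6 m.
The photon relation is E = hc/λ, giving E = 1.234 × 10^-19 J.
Converting to eV: E = 0.7701 eV ≈ 0.770 eV.

0.770 eV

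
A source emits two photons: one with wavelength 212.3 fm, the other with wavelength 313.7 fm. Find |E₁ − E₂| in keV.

1890 keV

Using E = hc/λ: E₁ = 9.3568 × 10^-13 J, E₂ = 6.3323 × 10^-13 J.
|ΔE| = |9.3568 × 10^-13 − 6.3323 × 10^-13| = 3.02 × 10^-13 J = 1890 keV.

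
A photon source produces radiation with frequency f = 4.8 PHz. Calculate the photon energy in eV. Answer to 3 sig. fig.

Convert to SI: f = 4.8 PHz = 4.8·10^15 Hz.
The photon relation is E = hf, giving E = 3.181·10^-18 J.
Converting to eV: E = 19.85 eV ≈ 19.9 eV.

19.9 eV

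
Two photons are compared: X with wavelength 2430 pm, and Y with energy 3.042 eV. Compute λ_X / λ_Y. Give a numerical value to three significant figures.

5.96·10^-3

λ_X = 2.430·10^-9 m (from wavelength = 2430 pm, via λ given directly).
λ_Y = 4.076·10^-7 m (from energy = 3.042 eV, via λ = hc/E).
Ratio = 2.430·10^-9 / 4.076·10^-7 = 5.96·10^-3.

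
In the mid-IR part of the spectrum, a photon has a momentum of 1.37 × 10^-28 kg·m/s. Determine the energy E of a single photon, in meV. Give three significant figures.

Apply E = pc: E = 4.107 × 10^-20 J.
Converting to meV: E = 256.3 meV ≈ 256 meV.

256 meV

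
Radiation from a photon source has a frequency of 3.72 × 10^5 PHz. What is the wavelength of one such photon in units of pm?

0.806 pm

Convert to SI: f = 3.72 × 10^5 PHz = 3.72 × 10^20 Hz.
Apply λ = c/f: λ = 8.059 × 10^-13 m.
Converting to pm: λ = 0.8059 pm ≈ 0.806 pm.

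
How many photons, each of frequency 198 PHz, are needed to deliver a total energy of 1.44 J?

1.10e16 photons

Per-photon energy: E = 1.312e-16 J (from frequency = 198 PHz).
N = E_total / E_photon = 1.44 J / 1.312e-16 J = 1.10e16.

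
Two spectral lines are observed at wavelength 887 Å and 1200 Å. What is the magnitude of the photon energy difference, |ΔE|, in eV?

Using E = hc/λ: E₁ = 2.240e-18 J, E₂ = 1.655e-18 J.
|ΔE| = |2.240e-18 − 1.655e-18| = 5.84e-19 J = 3.65 eV.

3.65 eV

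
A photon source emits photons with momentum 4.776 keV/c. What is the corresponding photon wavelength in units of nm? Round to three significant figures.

Take h = 6.62607015 × 10^-34 J·s, c = 2.99792458 × 10^8 m/s, 1 eV = 1.602176634 × 10^-19 J.
Convert to SI: p = 4.776 keV/c = 2.5524 × 10^-24 kg·m/s.
For a photon λ = h/p, so λ = 2.596 × 10^-10 m.
Converting to nm: λ = 0.2596 nm ≈ 0.260 nm.

0.260 nm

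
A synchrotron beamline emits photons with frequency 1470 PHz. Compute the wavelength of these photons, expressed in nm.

(c = 2.99792458 × 10^8 m/s.)
First convert: f = 1470 PHz = 1.47 × 10^18 Hz.
Apply λ = c/f: λ = 2.039 × 10^-10 m.
Converting to nm: λ = 0.2039 nm ≈ 0.204 nm.

0.204 nm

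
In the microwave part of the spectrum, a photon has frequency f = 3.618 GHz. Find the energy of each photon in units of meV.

First convert: f = 3.618 GHz = 3.618 × 10^9 Hz.
Since E = hf for a photon, E = 2.397 × 10^-24 J.
Converting to meV: E = 0.01496 meV ≈ 0.0150 meV.

0.0150 meV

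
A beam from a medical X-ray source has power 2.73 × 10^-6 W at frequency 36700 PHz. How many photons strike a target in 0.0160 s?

1.80 × 10^6 photons

Total energy: E_total = P·t = 2.73 × 10^-6 × 0.0160 = 4.368 × 10^-8 J.
Per-photon energy: E = 2.432 × 10^-14 J.
N = E_total / E_photon = 1.80 × 10^6.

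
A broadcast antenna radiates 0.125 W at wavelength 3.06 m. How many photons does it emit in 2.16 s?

Total energy: E_total = P·t = 0.125 × 2.16 = 0.2700 J.
Per-photon energy: E = 6.492 × 10^-26 J.
N = E_total / E_photon = 4.16 × 10^24.

4.16 × 10^24 photons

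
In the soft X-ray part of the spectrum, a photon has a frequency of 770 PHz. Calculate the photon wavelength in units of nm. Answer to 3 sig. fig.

0.389 nm

Use c = 2.99792458e8 m/s.
First convert: f = 770 PHz = 7.7e17 Hz.
The photon relation is λ = c/f, giving λ = 3.893e-10 m.
Converting to nm: λ = 0.3893 nm ≈ 0.389 nm.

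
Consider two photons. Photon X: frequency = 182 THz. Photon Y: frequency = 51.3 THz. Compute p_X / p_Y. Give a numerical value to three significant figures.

3.55

p_X = 4.023 × 10^-28 kg·m/s (from frequency = 182 THz, via p = hf/c).
p_Y = 1.134 × 10^-28 kg·m/s (from frequency = 51.3 THz, via p = hf/c).
Ratio = 4.023 × 10^-28 / 1.134 × 10^-28 = 3.55.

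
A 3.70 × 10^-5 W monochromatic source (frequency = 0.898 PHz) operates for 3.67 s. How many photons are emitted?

Total energy: E_total = P·t = 3.70 × 10^-5 × 3.67 = 1.358 × 10^-4 J.
Per-photon energy: E = 5.950 × 10^-19 J.
N = E_total / E_photon = 2.28 × 10^14.

2.28 × 10^14 photons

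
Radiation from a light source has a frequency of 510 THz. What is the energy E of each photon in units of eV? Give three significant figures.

Use h = 6.62607015 × 10^-34 J·s, 1 eV = 1.602176634 × 10^-19 J.
Convert to SI: f = 510 THz = 5.1 × 10^14 Hz.
Since E = hf for a photon, E = 3.379 × 10^-19 J.
Converting to eV: E = 2.109 eV ≈ 2.11 eV.

2.11 eV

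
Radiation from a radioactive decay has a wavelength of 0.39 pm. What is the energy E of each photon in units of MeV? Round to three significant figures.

3.18 MeV

(h = 6.62607015e-34 J·s, c = 2.99792458e8 m/s, 1 eV = 1.602176634e-19 J.)
In SI units: λ = 0.39 pm = 3.9e-13 m.
Since E = hc/λ for a photon, E = 5.093e-13 J.
Converting to MeV: E = 3.179 MeV ≈ 3.18 MeV.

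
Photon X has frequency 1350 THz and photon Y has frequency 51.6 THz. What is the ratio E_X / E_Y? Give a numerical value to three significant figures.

26.2

E_X = 8.945e-19 J (from frequency = 1350 THz, via E = hf).
E_Y = 3.419e-20 J (from frequency = 51.6 THz, via E = hf).
Ratio = 8.945e-19 / 3.419e-20 = 26.2.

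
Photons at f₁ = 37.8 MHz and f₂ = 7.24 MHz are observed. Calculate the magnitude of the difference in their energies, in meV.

1.26 × 10^-4 meV

Using E = hf: E₁ = 2.505 × 10^-26 J, E₂ = 4.797 × 10^-27 J.
|ΔE| = |2.505 × 10^-26 − 4.797 × 10^-27| = 2.02 × 10^-26 J = 1.26 × 10^-4 meV.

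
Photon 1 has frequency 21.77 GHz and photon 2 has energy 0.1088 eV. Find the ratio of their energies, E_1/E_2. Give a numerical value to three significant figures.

8.28e-4

E_1 = 1.442e-23 J (from frequency = 21.77 GHz, via E = hf).
E_2 = 1.743e-20 J (from energy = 0.1088 eV, via E given directly).
Ratio = 1.442e-23 / 1.743e-20 = 8.28e-4.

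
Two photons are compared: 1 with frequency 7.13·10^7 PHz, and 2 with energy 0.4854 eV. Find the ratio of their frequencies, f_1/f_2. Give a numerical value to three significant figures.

6.07·10^8

f_1 = 7.130·10^22 Hz (from frequency = 7.13·10^7 PHz, via f given directly).
f_2 = 1.174·10^14 Hz (from energy = 0.4854 eV, via f = E/h).
Ratio = 7.130·10^22 / 1.174·10^14 = 6.07·10^8.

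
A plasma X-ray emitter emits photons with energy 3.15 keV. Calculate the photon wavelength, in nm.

0.394 nm

Take h = 6.62607015·10^-34 J·s, c = 2.99792458·10^8 m/s, 1 eV = 1.602176634·10^-19 J.
In SI units: E = 3.15 keV = 5.0469·10^-16 J.
Apply λ = hc/E: λ = 3.936·10^-10 m.
Converting to nm: λ = 0.3936 nm ≈ 0.394 nm.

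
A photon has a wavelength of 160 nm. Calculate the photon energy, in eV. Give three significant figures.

7.75 eV

Take h = 6.62607015e-34 J·s, c = 2.99792458e8 m/s, 1 eV = 1.602176634e-19 J.
First convert: λ = 160 nm = 1.6e-7 m.
Apply E = hc/λ: E = 1.242e-18 J.
Converting to eV: E = 7.749 eV ≈ 7.75 eV.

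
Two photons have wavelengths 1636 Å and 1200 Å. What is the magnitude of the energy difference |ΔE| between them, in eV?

Using E = hc/λ: E₁ = 1.2142e-18 J, E₂ = 1.6554e-18 J.
|ΔE| = |1.2142e-18 − 1.6554e-18| = 4.41e-19 J = 2.75 eV.

2.75 eV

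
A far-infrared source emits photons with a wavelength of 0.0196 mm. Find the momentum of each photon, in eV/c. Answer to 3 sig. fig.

0.0633 eV/c

Take h = 6.62607015e-34 J·s, c = 2.99792458e8 m/s, 1 eV = 1.602176634e-19 J.
In SI units: λ = 0.0196 mm = 1.96e-5 m.
The photon relation is p = h/λ, giving p = 3.381e-29 kg·m/s.
Converting to eV/c: p = 0.06326 eV/c ≈ 0.0633 eV/c.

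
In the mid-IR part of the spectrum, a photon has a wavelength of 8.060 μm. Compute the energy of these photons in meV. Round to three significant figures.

154 meV

In SI units: λ = 8.060 μm = 8.060e-6 m.
Since E = hc/λ for a photon, E = 2.465e-20 J.
Converting to meV: E = 153.8 meV ≈ 154 meV.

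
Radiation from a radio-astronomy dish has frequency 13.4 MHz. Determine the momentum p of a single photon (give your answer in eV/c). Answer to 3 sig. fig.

5.54e-8 eV/c

Convert to SI: f = 13.4 MHz = 1.34e7 Hz.
Apply p = hf/c: p = 2.962e-35 kg·m/s.
Converting to eV/c: p = 5.542e-8 eV/c ≈ 5.54e-8 eV/c.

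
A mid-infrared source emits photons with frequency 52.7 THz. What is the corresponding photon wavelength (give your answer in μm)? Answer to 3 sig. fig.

First convert: f = 52.7 THz = 5.27 × 10^13 Hz.
The photon relation is λ = c/f, giving λ = 5.689 × 10^-6 m.
Converting to μm: λ = 5.689 μm ≈ 5.69 μm.

5.69 μm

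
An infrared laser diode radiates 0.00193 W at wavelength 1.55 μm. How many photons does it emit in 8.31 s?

Total energy: E_total = P·t = 0.00193 × 8.31 = 0.01604 J.
Per-photon energy: E = 1.282 × 10^-19 J.
N = E_total / E_photon = 1.25 × 10^17.

1.25 × 10^17 photons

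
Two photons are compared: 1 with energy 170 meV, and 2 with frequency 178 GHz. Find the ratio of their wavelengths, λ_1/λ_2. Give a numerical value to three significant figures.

λ_1 = 7.293 × 10^-6 m (from energy = 170 meV, via λ = hc/E).
λ_2 = 0.001684 m (from frequency = 178 GHz, via λ = c/f).
Ratio = 7.293 × 10^-6 / 0.001684 = 4.33 × 10^-3.

4.33 × 10^-3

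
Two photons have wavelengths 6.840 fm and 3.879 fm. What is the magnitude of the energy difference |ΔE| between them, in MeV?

138 MeV

Using E = hc/λ: E₁ = 2.9042 × 10^-11 J, E₂ = 5.1210 × 10^-11 J.
|ΔE| = |2.9042 × 10^-11 − 5.1210 × 10^-11| = 2.22 × 10^-11 J = 138 MeV.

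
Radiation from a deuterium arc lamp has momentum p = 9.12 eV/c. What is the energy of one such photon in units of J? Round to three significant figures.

1.46 × 10^-18 J

Take c = 2.99792458 × 10^8 m/s, 1 eV = 1.602176634 × 10^-19 J.
In SI units: p = 9.12 eV/c = 4.8740 × 10^-27 kg·m/s.
Apply E = pc: E = 1.461 × 10^-18 J.
So E ≈ 1.46 × 10^-18 J.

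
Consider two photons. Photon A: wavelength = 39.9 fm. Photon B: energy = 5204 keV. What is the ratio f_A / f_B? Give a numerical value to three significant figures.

f_A = 7.514e21 Hz (from wavelength = 39.9 fm, via f = c/λ).
f_B = 1.258e21 Hz (from energy = 5204 keV, via f = E/h).
Ratio = 7.514e21 / 1.258e21 = 5.97.

5.97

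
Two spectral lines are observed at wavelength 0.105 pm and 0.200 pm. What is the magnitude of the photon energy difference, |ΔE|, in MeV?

5.61 MeV

Using E = hc/λ: E₁ = 1.892e-12 J, E₂ = 9.932e-13 J.
|ΔE| = |1.892e-12 − 9.932e-13| = 8.99e-13 J = 5.61 MeV.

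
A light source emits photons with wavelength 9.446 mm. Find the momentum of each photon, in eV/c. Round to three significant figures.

Take h = 6.62607015 × 10^-34 J·s, c = 2.99792458 × 10^8 m/s, 1 eV = 1.602176634 × 10^-19 J.
Convert to SI: λ = 9.446 mm = 0.009446 m.
Since p = h/λ for a photon, p = 7.015 × 10^-32 kg·m/s.
Converting to eV/c: p = 1.313 × 10^-4 eV/c ≈ 1.31 × 10^-4 eV/c.

1.31 × 10^-4 eV/c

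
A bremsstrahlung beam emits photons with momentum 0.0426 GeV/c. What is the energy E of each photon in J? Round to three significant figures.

Take c = 2.99792458 × 10^8 m/s, 1 eV = 1.602176634 × 10^-19 J.
In SI units: p = 0.0426 GeV/c = 2.2767 × 10^-20 kg·m/s.
The photon relation is E = pc, giving E = 6.825 × 10^-12 J.
So E ≈ 6.83 × 10^-12 J.

6.83 × 10^-12 J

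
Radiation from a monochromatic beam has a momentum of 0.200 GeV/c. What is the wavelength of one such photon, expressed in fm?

First convert: p = 0.200 GeV/c = 1.0689 × 10^-19 kg·m/s.
For a photon λ = h/p, so λ = 6.199 × 10^-15 m.
Converting to fm: λ = 6.199 fm ≈ 6.20 fm.

6.20 fm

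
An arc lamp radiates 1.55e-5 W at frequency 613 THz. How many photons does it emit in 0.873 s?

3.33e13 photons

Total energy: E_total = P·t = 1.55e-5 × 0.873 = 1.353e-5 J.
Per-photon energy: E = 4.062e-19 J.
N = E_total / E_photon = 3.33e13.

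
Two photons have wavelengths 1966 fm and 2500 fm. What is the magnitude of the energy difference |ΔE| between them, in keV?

Using E = hc/λ: E₁ = 1.0104e-13 J, E₂ = 7.9458e-14 J.
|ΔE| = |1.0104e-13 − 7.9458e-14| = 2.16e-14 J = 135 keV.

135 keV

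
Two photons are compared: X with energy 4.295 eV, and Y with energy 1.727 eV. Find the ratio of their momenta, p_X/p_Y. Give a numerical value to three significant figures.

p_X = 2.295e-27 kg·m/s (from energy = 4.295 eV, via p = E/c).
p_Y = 9.230e-28 kg·m/s (from energy = 1.727 eV, via p = E/c).
Ratio = 2.295e-27 / 9.230e-28 = 2.49.

2.49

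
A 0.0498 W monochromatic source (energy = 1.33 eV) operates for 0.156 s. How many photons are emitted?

3.65·10^16 photons

Total energy: E_total = P·t = 0.0498 × 0.156 = 0.007769 J.
Per-photon energy: E = 2.131·10^-19 J.
N = E_total / E_photon = 3.65·10^16.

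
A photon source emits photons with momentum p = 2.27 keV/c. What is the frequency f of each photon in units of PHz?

Use h = 6.62607015e-34 J·s, c = 2.99792458e8 m/s, 1 eV = 1.602176634e-19 J.
In SI units: p = 2.27 keV/c = 1.2132e-24 kg·m/s.
The photon relation is f = pc/h, giving f = 5.489e17 Hz.
Converting to PHz: f = 548.9 PHz ≈ 549 PHz.

549 PHz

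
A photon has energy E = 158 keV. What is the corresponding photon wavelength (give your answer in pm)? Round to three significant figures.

In SI units: E = 158 keV = 2.5314·10^-14 J.
Since λ = hc/E for a photon, λ = 7.847·10^-12 m.
Converting to pm: λ = 7.847 pm ≈ 7.85 pm.

7.85 pm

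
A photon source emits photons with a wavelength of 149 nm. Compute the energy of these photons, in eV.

8.32 eV

(h = 6.62607015e-34 J·s, c = 2.99792458e8 m/s, 1 eV = 1.602176634e-19 J.)
First convert: λ = 149 nm = 1.49e-7 m.
The photon relation is E = hc/λ, giving E = 1.333e-18 J.
Converting to eV: E = 8.321 eV ≈ 8.32 eV.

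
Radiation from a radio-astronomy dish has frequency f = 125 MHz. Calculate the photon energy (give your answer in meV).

Take h = 6.62607015 × 10^-34 J·s, 1 eV = 1.602176634 × 10^-19 J.
First convert: f = 125 MHz = 1.25 × 10^8 Hz.
The photon relation is E = hf, giving E = 8.283 × 10^-26 J.
Converting to meV: E = 5.170 × 10^-4 meV ≈ 5.17 × 10^-4 meV.

5.17 × 10^-4 meV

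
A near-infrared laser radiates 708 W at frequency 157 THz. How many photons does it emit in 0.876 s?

5.96e21 photons

Total energy: E_total = P·t = 708 × 0.876 = 620.2 J.
Per-photon energy: E = 1.040e-19 J.
N = E_total / E_photon = 5.96e21.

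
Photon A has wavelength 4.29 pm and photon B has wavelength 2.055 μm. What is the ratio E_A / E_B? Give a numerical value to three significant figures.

4.79 × 10^5

E_A = 4.630 × 10^-14 J (from wavelength = 4.29 pm, via E = hc/λ).
E_B = 9.666 × 10^-20 J (from wavelength = 2.055 μm, via E = hc/λ).
Ratio = 4.630 × 10^-14 / 9.666 × 10^-20 = 4.79 × 10^5.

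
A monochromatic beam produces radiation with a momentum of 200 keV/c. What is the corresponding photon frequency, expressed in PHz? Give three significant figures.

Take h = 6.62607015 × 10^-34 J·s, c = 2.99792458 × 10^8 m/s, 1 eV = 1.602176634 × 10^-19 J.
In SI units: p = 200 keV/c = 1.0689 × 10^-22 kg·m/s.
Apply f = pc/h: f = 4.836 × 10^19 Hz.
Converting to PHz: f = 48360 PHz ≈ 4.84 × 10^4 PHz.

4.84 × 10^4 PHz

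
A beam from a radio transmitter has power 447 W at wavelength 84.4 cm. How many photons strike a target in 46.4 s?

Total energy: E_total = P·t = 447 × 46.4 = 20740 J.
Per-photon energy: E = 2.354 × 10^-25 J.
N = E_total / E_photon = 8.81 × 10^28.

8.81 × 10^28 photons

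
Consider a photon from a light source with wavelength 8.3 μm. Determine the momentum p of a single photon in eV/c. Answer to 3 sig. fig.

0.149 eV/c

Use h = 6.62607015e-34 J·s, c = 2.99792458e8 m/s, 1 eV = 1.602176634e-19 J.
In SI units: λ = 8.3 μm = 8.3e-6 m.
Since p = h/λ for a photon, p = 7.983e-29 kg·m/s.
Converting to eV/c: p = 0.1494 eV/c ≈ 0.149 eV/c.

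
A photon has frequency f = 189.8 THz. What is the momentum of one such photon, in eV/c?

0.785 eV/c

First convert: f = 189.8 THz = 1.898e14 Hz.
The photon relation is p = hf/c, giving p = 4.195e-28 kg·m/s.
Converting to eV/c: p = 0.7849 eV/c ≈ 0.785 eV/c.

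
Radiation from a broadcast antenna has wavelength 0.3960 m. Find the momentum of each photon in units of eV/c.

3.13e-6 eV/c

For a photon p = h/λ, so p = 1.673e-33 kg·m/s.
Converting to eV/c: p = 3.131e-6 eV/c ≈ 3.13e-6 eV/c.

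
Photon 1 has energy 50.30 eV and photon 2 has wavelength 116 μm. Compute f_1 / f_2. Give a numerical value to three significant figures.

4710

f_1 = 1.216 × 10^16 Hz (from energy = 50.30 eV, via f = E/h).
f_2 = 2.584 × 10^12 Hz (from wavelength = 116 μm, via f = c/λ).
Ratio = 1.216 × 10^16 / 2.584 × 10^12 = 4710.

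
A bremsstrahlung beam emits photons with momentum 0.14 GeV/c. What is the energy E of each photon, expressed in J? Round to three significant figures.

First convert: p = 0.14 GeV/c = 7.4820·10^-20 kg·m/s.
Apply E = pc: E = 2.243·10^-11 J.
So E ≈ 2.24·10^-11 J.

2.24·10^-11 J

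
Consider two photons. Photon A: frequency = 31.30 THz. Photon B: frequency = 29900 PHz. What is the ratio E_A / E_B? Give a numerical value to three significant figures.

E_A = 2.074e-20 J (from frequency = 31.30 THz, via E = hf).
E_B = 1.981e-14 J (from frequency = 29900 PHz, via E = hf).
Ratio = 2.074e-20 / 1.981e-14 = 1.05e-6.

1.05e-6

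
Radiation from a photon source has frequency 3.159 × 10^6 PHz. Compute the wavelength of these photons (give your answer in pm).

0.0949 pm

Convert to SI: f = 3.159 × 10^6 PHz = 3.159 × 10^21 Hz.
Since λ = c/f for a photon, λ = 9.490 × 10^-14 m.
Converting to pm: λ = 0.09490 pm ≈ 0.0949 pm.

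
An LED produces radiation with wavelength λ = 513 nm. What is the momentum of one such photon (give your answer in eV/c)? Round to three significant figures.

2.42 eV/c

First convert: λ = 513 nm = 5.13e-7 m.
The photon relation is p = h/λ, giving p = 1.292e-27 kg·m/s.
Converting to eV/c: p = 2.417 eV/c ≈ 2.42 eV/c.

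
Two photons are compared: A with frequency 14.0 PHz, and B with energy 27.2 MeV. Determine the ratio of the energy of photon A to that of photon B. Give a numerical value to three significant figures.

2.13 × 10^-6

E_A = 9.276 × 10^-18 J (from frequency = 14.0 PHz, via E = hf).
E_B = 4.358 × 10^-12 J (from energy = 27.2 MeV, via E given directly).
Ratio = 9.276 × 10^-18 / 4.358 × 10^-12 = 2.13 × 10^-6.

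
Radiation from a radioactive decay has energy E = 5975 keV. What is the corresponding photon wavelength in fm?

Convert to SI: E = 5975 keV = 9.5730 × 10^-13 J.
The photon relation is λ = hc/E, giving λ = 2.075 × 10^-13 m.
Converting to fm: λ = 207.5 fm ≈ 208 fm.

208 fm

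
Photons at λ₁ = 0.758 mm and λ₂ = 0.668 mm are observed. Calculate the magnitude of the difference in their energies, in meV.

Using E = hc/λ: E₁ = 2.621 × 10^-22 J, E₂ = 2.974 × 10^-22 J.
|ΔE| = |2.621 × 10^-22 − 2.974 × 10^-22| = 3.53 × 10^-23 J = 0.220 meV.

0.220 meV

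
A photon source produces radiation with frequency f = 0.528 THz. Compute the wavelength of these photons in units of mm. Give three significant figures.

Take c = 2.99792458e8 m/s.
In SI units: f = 0.528 THz = 5.28e11 Hz.
Since λ = c/f for a photon, λ = 5.678e-4 m.
Converting to mm: λ = 0.5678 mm ≈ 0.568 mm.

0.568 mm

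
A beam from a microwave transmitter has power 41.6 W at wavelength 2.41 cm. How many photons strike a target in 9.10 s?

Total energy: E_total = P·t = 41.6 × 9.10 = 378.6 J.
Per-photon energy: E = 8.243 × 10^-24 J.
N = E_total / E_photon = 4.59 × 10^25.

4.59 × 10^25 photons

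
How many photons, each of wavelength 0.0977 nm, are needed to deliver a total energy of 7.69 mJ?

Per-photon energy: E = 2.033·10^-15 J (from wavelength = 0.0977 nm).
N = E_total / E_photon = 0.00769 J / 2.033·10^-15 J = 3.78·10^12.

3.78·10^12 photons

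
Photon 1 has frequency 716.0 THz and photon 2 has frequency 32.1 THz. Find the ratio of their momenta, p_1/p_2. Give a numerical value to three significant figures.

22.3

p_1 = 1.583·10^-27 kg·m/s (from frequency = 716.0 THz, via p = hf/c).
p_2 = 7.095·10^-29 kg·m/s (from frequency = 32.1 THz, via p = hf/c).
Ratio = 1.583·10^-27 / 7.095·10^-29 = 22.3.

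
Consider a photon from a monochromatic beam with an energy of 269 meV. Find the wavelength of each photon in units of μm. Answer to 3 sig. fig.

4.61 μm

Convert to SI: E = 269 meV = 4.3099e-20 J.
For a photon λ = hc/E, so λ = 4.609e-6 m.
Converting to μm: λ = 4.609 μm ≈ 4.61 μm.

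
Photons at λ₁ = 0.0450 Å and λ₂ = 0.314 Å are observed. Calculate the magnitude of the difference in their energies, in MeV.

Using E = hc/λ: E₁ = 4.414e-14 J, E₂ = 6.326e-15 J.
|ΔE| = |4.414e-14 − 6.326e-15| = 3.78e-14 J = 0.236 MeV.

0.236 MeV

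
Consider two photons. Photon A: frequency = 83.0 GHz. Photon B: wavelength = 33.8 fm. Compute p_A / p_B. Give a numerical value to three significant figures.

p_A = 1.834 × 10^-31 kg·m/s (from frequency = 83.0 GHz, via p = hf/c).
p_B = 1.960 × 10^-20 kg·m/s (from wavelength = 33.8 fm, via p = h/λ).
Ratio = 1.834 × 10^-31 / 1.960 × 10^-20 = 9.36 × 10^-12.

9.36 × 10^-12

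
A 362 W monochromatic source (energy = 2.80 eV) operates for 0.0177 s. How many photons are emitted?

Total energy: E_total = P·t = 362 × 0.0177 = 6.407 J.
Per-photon energy: E = 4.486e-19 J.
N = E_total / E_photon = 1.43e19.

1.43e19 photons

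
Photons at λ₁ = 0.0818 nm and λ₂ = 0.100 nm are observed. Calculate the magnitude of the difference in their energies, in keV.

Using E = hc/λ: E₁ = 2.428 × 10^-15 J, E₂ = 1.986 × 10^-15 J.
|ΔE| = |2.428 × 10^-15 − 1.986 × 10^-15| = 4.42 × 10^-16 J = 2.76 keV.

2.76 keV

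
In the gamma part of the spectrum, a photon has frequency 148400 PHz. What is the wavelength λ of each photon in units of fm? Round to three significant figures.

(c = 2.99792458 × 10^8 m/s.)
In SI units: f = 148400 PHz = 1.484 × 10^20 Hz.
Since λ = c/f for a photon, λ = 2.020 × 10^-12 m.
Converting to fm: λ = 2020 fm ≈ 2020 fm.

2020 fm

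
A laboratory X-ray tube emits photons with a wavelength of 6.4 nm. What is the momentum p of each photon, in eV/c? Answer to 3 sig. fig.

First convert: λ = 6.4 nm = 6.4e-9 m.
For a photon p = h/λ, so p = 1.035e-25 kg·m/s.
Converting to eV/c: p = 193.7 eV/c ≈ 194 eV/c.

194 eV/c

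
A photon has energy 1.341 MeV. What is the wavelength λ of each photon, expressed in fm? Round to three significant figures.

925 fm

Use h = 6.62607015 × 10^-34 J·s, c = 2.99792458 × 10^8 m/s, 1 eV = 1.602176634 × 10^-19 J.
In SI units: E = 1.341 MeV = 2.1485 × 10^-13 J.
For a photon λ = hc/E, so λ = 9.246 × 10^-13 m.
Converting to fm: λ = 924.6 fm ≈ 925 fm.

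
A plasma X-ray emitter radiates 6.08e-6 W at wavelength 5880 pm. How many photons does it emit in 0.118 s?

2.12e10 photons

Total energy: E_total = P·t = 6.08e-6 × 0.118 = 7.174e-7 J.
Per-photon energy: E = 3.378e-17 J.
N = E_total / E_photon = 2.12e10.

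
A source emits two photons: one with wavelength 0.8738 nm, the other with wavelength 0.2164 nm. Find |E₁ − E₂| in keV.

4.31 keV

Using E = hc/λ: E₁ = 2.2733 × 10^-16 J, E₂ = 9.1795 × 10^-16 J.
|ΔE| = |2.2733 × 10^-16 − 9.1795 × 10^-16| = 6.91 × 10^-16 J = 4.31 keV.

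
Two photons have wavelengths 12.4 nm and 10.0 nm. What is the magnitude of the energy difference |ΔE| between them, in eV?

24.0 eV

Using E = hc/λ: E₁ = 1.602e-17 J, E₂ = 1.986e-17 J.
|ΔE| = |1.602e-17 − 1.986e-17| = 3.84e-18 J = 24.0 eV.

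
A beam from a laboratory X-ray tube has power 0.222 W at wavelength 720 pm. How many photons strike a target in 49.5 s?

3.98·10^16 photons

Total energy: E_total = P·t = 0.222 × 49.5 = 10.99 J.
Per-photon energy: E = 2.759·10^-16 J.
N = E_total / E_photon = 3.98·10^16.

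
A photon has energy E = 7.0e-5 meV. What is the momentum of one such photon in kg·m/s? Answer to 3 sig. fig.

First convert: E = 7.0e-5 meV = 1.1215e-26 J.
Apply p = E/c: p = 3.741e-35 kg·m/s.
So p ≈ 3.74e-35 kg·m/s.

3.74e-35 kg·m/s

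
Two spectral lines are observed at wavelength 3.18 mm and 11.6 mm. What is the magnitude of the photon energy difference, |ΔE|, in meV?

0.283 meV

Using E = hc/λ: E₁ = 6.247 × 10^-23 J, E₂ = 1.712 × 10^-23 J.
|ΔE| = |6.247 × 10^-23 − 1.712 × 10^-23| = 4.53 × 10^-23 J = 0.283 meV.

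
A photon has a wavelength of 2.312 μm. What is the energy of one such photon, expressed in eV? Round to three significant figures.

Use h = 6.62607015e-34 J·s, c = 2.99792458e8 m/s, 1 eV = 1.602176634e-19 J.
In SI units: λ = 2.312 μm = 2.312e-6 m.
The photon relation is E = hc/λ, giving E = 8.592e-20 J.
Converting to eV: E = 0.5363 eV ≈ 0.536 eV.

0.536 eV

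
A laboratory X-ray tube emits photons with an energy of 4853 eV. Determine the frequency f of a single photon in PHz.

1170 PHz

Convert to SI: E = 4853 eV = 7.7754 × 10^-16 J.
The photon relation is f = E/h, giving f = 1.173 × 10^18 Hz.
Converting to PHz: f = 1173 PHz ≈ 1170 PHz.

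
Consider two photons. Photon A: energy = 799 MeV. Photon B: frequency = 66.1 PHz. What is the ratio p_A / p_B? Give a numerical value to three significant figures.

2.92 × 10^6

p_A = 4.270 × 10^-19 kg·m/s (from energy = 799 MeV, via p = E/c).
p_B = 1.461 × 10^-25 kg·m/s (from frequency = 66.1 PHz, via p = hf/c).
Ratio = 4.270 × 10^-19 / 1.461 × 10^-25 = 2.92 × 10^6.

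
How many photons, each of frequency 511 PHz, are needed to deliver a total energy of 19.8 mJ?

Per-photon energy: E = 3.386·10^-16 J (from frequency = 511 PHz).
N = E_total / E_photon = 0.0198 J / 3.386·10^-16 J = 5.85·10^13.

5.85·10^13 photons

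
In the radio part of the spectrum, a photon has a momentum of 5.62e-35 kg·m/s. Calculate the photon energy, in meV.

Apply E = pc: E = 1.685e-26 J.
Converting to meV: E = 1.052e-4 meV ≈ 1.05e-4 meV.

1.05e-4 meV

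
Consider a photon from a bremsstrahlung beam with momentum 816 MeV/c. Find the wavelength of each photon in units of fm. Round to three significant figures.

(h = 6.62607015 × 10^-34 J·s, c = 2.99792458 × 10^8 m/s, 1 eV = 1.602176634 × 10^-19 J.)
Convert to SI: p = 816 MeV/c = 4.3609 × 10^-19 kg·m/s.
The photon relation is λ = h/p, giving λ = 1.519 × 10^-15 m.
Converting to fm: λ = 1.519 fm ≈ 1.52 fm.

1.52 fm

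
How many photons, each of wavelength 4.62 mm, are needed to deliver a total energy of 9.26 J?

Per-photon energy: E = 4.300e-23 J (from wavelength = 4.62 mm).
N = E_total / E_photon = 9.26 J / 4.300e-23 J = 2.15e23.

2.15e23 photons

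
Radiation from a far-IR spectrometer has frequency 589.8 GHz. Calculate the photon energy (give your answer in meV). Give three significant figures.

First convert: f = 589.8 GHz = 5.898 × 10^11 Hz.
For a photon E = hf, so E = 3.908 × 10^-22 J.
Converting to meV: E = 2.439 meV ≈ 2.44 meV.

2.44 meV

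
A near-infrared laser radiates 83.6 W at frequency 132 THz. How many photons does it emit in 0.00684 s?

Total energy: E_total = P·t = 83.6 × 0.00684 = 0.5718 J.
Per-photon energy: E = 8.746 × 10^-20 J.
N = E_total / E_photon = 6.54 × 10^18.

6.54 × 10^18 photons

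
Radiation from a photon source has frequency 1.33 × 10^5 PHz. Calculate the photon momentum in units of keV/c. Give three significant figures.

Convert to SI: f = 1.33 × 10^5 PHz = 1.33 × 10^20 Hz.
Since p = hf/c for a photon, p = 2.940 × 10^-22 kg·m/s.
Converting to keV/c: p = 550.0 keV/c ≈ 550 keV/c.

550 keV/c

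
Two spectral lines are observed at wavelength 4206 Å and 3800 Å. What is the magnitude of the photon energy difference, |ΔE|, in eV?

0.315 eV

Using E = hc/λ: E₁ = 4.7229 × 10^-19 J, E₂ = 5.2275 × 10^-19 J.
|ΔE| = |4.7229 × 10^-19 − 5.2275 × 10^-19| = 5.05 × 10^-20 J = 0.315 eV.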